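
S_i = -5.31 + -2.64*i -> [-5.31, -7.95, -10.59, -13.23, -15.87]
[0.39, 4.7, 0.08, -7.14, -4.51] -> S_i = Random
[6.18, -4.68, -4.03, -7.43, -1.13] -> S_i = Random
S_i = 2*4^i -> [2, 8, 32, 128, 512]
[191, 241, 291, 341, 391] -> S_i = 191 + 50*i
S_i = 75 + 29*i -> [75, 104, 133, 162, 191]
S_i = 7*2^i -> [7, 14, 28, 56, 112]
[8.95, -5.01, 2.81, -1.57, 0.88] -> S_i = 8.95*(-0.56)^i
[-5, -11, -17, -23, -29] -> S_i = -5 + -6*i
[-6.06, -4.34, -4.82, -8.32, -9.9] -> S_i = Random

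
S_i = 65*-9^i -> [65, -585, 5265, -47385, 426465]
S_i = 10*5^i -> [10, 50, 250, 1250, 6250]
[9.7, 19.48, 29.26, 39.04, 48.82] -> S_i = 9.70 + 9.78*i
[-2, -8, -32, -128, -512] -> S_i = -2*4^i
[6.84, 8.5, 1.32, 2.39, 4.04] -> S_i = Random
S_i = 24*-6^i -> [24, -144, 864, -5184, 31104]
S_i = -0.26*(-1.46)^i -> [-0.26, 0.38, -0.55, 0.81, -1.18]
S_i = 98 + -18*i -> [98, 80, 62, 44, 26]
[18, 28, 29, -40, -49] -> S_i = Random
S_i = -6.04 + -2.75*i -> [-6.04, -8.79, -11.54, -14.29, -17.04]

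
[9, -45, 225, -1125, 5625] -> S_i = 9*-5^i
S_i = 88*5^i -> [88, 440, 2200, 11000, 55000]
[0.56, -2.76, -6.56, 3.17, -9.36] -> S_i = Random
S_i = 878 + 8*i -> [878, 886, 894, 902, 910]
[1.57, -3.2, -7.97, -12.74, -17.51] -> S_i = 1.57 + -4.77*i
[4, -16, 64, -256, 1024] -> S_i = 4*-4^i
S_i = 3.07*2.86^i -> [3.07, 8.78, 25.11, 71.82, 205.4]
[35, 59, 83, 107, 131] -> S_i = 35 + 24*i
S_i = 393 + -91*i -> [393, 302, 211, 120, 29]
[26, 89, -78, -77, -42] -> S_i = Random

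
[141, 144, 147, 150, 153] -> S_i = 141 + 3*i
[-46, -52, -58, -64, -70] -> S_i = -46 + -6*i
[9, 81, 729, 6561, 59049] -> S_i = 9*9^i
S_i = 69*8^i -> [69, 552, 4416, 35328, 282624]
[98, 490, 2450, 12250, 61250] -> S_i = 98*5^i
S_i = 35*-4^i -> [35, -140, 560, -2240, 8960]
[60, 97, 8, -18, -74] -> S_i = Random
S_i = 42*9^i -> [42, 378, 3402, 30618, 275562]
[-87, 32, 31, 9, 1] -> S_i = Random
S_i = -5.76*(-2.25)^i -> [-5.76, 12.96, -29.16, 65.61, -147.62]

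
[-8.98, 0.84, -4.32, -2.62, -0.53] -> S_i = Random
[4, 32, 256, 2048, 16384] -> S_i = 4*8^i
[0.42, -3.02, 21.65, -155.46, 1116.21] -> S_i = 0.42*(-7.18)^i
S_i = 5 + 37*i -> [5, 42, 79, 116, 153]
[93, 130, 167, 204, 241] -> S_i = 93 + 37*i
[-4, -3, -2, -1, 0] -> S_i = -4 + 1*i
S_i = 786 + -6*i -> [786, 780, 774, 768, 762]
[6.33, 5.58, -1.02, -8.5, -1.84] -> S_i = Random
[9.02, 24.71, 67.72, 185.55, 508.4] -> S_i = 9.02*2.74^i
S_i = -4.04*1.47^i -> [-4.04, -5.94, -8.73, -12.83, -18.86]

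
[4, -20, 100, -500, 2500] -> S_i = 4*-5^i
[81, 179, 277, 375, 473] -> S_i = 81 + 98*i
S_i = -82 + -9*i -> [-82, -91, -100, -109, -118]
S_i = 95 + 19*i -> [95, 114, 133, 152, 171]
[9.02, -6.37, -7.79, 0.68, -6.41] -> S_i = Random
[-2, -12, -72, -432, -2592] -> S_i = -2*6^i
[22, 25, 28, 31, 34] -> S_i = 22 + 3*i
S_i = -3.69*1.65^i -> [-3.69, -6.09, -10.05, -16.58, -27.35]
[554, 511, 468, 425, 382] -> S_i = 554 + -43*i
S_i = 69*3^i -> [69, 207, 621, 1863, 5589]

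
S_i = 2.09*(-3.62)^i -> [2.09, -7.57, 27.39, -99.15, 358.91]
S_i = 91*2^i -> [91, 182, 364, 728, 1456]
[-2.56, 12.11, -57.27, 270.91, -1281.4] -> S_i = -2.56*(-4.73)^i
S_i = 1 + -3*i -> [1, -2, -5, -8, -11]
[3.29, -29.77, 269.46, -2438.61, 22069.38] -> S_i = 3.29*(-9.05)^i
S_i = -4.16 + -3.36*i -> [-4.16, -7.52, -10.88, -14.24, -17.6]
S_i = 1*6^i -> [1, 6, 36, 216, 1296]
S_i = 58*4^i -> [58, 232, 928, 3712, 14848]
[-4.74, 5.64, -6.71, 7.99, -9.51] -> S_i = -4.74*(-1.19)^i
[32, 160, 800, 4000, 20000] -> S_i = 32*5^i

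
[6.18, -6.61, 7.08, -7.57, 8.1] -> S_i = 6.18*(-1.07)^i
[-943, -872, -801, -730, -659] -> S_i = -943 + 71*i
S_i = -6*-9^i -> [-6, 54, -486, 4374, -39366]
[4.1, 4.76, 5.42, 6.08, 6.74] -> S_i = 4.10 + 0.66*i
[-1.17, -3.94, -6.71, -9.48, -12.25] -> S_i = -1.17 + -2.77*i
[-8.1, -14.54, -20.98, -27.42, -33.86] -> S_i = -8.10 + -6.44*i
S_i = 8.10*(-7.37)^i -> [8.1, -59.7, 439.97, -3242.56, 23897.64]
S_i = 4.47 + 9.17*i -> [4.47, 13.64, 22.81, 31.98, 41.15]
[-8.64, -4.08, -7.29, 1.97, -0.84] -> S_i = Random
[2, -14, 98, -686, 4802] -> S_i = 2*-7^i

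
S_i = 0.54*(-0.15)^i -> [0.54, -0.08, 0.01, -0.0, 0.0]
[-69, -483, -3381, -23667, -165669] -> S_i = -69*7^i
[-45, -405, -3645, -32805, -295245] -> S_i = -45*9^i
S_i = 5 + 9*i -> [5, 14, 23, 32, 41]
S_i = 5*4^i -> [5, 20, 80, 320, 1280]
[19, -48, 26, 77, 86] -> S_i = Random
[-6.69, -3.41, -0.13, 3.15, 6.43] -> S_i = -6.69 + 3.28*i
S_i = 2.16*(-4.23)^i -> [2.16, -9.14, 38.65, -163.48, 691.54]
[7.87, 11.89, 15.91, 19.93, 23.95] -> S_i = 7.87 + 4.02*i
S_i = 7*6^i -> [7, 42, 252, 1512, 9072]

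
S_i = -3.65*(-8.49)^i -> [-3.65, 30.99, -263.09, 2233.65, -18963.72]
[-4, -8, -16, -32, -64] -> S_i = -4*2^i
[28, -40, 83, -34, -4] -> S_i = Random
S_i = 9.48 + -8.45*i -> [9.48, 1.03, -7.42, -15.87, -24.32]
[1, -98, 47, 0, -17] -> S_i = Random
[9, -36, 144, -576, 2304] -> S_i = 9*-4^i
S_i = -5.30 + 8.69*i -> [-5.3, 3.39, 12.08, 20.77, 29.46]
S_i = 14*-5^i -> [14, -70, 350, -1750, 8750]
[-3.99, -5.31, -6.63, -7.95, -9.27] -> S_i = -3.99 + -1.32*i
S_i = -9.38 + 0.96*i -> [-9.38, -8.42, -7.46, -6.5, -5.54]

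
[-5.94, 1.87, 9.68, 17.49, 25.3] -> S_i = -5.94 + 7.81*i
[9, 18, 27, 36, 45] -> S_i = 9 + 9*i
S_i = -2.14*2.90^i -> [-2.14, -6.21, -18.0, -52.19, -151.36]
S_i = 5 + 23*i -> [5, 28, 51, 74, 97]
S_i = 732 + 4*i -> [732, 736, 740, 744, 748]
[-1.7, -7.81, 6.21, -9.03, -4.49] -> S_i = Random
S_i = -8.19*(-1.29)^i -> [-8.19, 10.57, -13.63, 17.58, -22.68]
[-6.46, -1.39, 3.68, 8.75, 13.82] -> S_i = -6.46 + 5.07*i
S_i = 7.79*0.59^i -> [7.79, 4.6, 2.71, 1.6, 0.94]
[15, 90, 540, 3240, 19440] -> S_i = 15*6^i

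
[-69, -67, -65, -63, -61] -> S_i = -69 + 2*i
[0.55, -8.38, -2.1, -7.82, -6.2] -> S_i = Random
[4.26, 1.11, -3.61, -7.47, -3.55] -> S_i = Random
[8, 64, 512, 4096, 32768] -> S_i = 8*8^i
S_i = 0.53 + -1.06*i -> [0.53, -0.53, -1.59, -2.65, -3.71]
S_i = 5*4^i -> [5, 20, 80, 320, 1280]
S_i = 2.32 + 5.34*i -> [2.32, 7.66, 13.0, 18.34, 23.68]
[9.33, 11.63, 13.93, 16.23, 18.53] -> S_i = 9.33 + 2.30*i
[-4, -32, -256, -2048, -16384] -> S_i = -4*8^i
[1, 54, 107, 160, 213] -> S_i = 1 + 53*i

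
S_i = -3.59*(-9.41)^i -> [-3.59, 33.78, -317.89, 2991.32, -28148.35]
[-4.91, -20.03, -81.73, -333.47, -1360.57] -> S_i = -4.91*4.08^i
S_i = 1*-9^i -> [1, -9, 81, -729, 6561]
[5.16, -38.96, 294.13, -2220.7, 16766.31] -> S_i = 5.16*(-7.55)^i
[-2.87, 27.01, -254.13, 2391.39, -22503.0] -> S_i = -2.87*(-9.41)^i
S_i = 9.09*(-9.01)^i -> [9.09, -81.9, 737.93, -6648.72, 59905.0]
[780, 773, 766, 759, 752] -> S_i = 780 + -7*i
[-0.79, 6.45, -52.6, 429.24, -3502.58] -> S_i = -0.79*(-8.16)^i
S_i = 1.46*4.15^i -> [1.46, 6.06, 25.14, 104.35, 433.06]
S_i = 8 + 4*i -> [8, 12, 16, 20, 24]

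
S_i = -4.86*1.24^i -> [-4.86, -6.03, -7.47, -9.27, -11.49]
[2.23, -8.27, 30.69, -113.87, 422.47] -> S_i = 2.23*(-3.71)^i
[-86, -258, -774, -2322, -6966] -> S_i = -86*3^i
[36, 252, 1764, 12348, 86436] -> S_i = 36*7^i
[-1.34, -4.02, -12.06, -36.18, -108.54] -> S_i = -1.34*3.00^i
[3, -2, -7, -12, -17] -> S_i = 3 + -5*i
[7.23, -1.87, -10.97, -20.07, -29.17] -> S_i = 7.23 + -9.10*i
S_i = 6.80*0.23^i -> [6.8, 1.56, 0.36, 0.08, 0.02]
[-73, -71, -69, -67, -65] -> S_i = -73 + 2*i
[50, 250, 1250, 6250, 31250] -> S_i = 50*5^i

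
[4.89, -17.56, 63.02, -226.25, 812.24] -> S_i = 4.89*(-3.59)^i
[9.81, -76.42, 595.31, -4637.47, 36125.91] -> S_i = 9.81*(-7.79)^i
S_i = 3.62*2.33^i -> [3.62, 8.43, 19.65, 45.79, 106.69]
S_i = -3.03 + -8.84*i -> [-3.03, -11.87, -20.71, -29.55, -38.39]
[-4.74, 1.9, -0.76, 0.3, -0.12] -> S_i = -4.74*(-0.40)^i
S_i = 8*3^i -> [8, 24, 72, 216, 648]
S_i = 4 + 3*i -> [4, 7, 10, 13, 16]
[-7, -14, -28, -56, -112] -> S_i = -7*2^i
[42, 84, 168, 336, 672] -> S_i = 42*2^i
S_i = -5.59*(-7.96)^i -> [-5.59, 44.5, -354.19, 2819.36, -22442.13]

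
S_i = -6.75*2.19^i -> [-6.75, -14.78, -32.37, -70.9, -155.27]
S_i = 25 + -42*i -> [25, -17, -59, -101, -143]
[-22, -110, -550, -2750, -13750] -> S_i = -22*5^i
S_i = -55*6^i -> [-55, -330, -1980, -11880, -71280]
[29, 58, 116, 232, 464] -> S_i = 29*2^i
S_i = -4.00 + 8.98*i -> [-4.0, 4.98, 13.96, 22.94, 31.92]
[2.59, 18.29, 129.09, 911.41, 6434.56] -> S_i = 2.59*7.06^i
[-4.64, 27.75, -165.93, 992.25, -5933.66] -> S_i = -4.64*(-5.98)^i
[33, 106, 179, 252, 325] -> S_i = 33 + 73*i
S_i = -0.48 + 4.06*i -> [-0.48, 3.58, 7.64, 11.7, 15.76]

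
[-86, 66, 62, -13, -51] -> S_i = Random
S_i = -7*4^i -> [-7, -28, -112, -448, -1792]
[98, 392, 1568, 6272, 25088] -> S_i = 98*4^i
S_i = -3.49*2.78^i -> [-3.49, -9.7, -26.97, -74.98, -208.45]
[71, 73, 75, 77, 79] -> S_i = 71 + 2*i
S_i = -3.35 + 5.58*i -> [-3.35, 2.23, 7.81, 13.39, 18.97]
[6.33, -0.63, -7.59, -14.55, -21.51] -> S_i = 6.33 + -6.96*i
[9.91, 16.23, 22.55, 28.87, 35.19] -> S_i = 9.91 + 6.32*i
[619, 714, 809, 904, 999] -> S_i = 619 + 95*i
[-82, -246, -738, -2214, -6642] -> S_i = -82*3^i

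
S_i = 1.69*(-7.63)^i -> [1.69, -12.89, 98.39, -750.69, 5727.76]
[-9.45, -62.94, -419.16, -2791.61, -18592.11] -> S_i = -9.45*6.66^i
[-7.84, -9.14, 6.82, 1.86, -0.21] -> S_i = Random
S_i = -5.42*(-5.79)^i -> [-5.42, 31.38, -181.7, 1052.05, -6091.35]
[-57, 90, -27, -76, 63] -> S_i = Random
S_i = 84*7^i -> [84, 588, 4116, 28812, 201684]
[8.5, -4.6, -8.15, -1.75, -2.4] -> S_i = Random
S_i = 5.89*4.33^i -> [5.89, 25.5, 110.43, 478.17, 2070.46]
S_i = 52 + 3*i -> [52, 55, 58, 61, 64]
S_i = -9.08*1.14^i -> [-9.08, -10.35, -11.8, -13.45, -15.34]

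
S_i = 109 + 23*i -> [109, 132, 155, 178, 201]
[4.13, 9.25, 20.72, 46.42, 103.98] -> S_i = 4.13*2.24^i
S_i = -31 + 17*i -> [-31, -14, 3, 20, 37]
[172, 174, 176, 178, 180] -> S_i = 172 + 2*i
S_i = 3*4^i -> [3, 12, 48, 192, 768]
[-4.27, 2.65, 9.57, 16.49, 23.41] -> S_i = -4.27 + 6.92*i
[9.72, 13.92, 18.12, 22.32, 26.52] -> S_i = 9.72 + 4.20*i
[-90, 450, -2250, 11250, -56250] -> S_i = -90*-5^i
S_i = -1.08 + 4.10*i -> [-1.08, 3.02, 7.12, 11.22, 15.32]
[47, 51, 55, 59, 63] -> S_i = 47 + 4*i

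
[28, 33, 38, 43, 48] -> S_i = 28 + 5*i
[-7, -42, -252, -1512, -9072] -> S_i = -7*6^i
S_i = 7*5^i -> [7, 35, 175, 875, 4375]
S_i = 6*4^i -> [6, 24, 96, 384, 1536]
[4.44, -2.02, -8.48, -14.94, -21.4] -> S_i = 4.44 + -6.46*i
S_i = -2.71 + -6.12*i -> [-2.71, -8.83, -14.95, -21.07, -27.19]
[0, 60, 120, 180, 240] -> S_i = 0 + 60*i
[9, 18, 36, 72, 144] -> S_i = 9*2^i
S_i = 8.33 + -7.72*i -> [8.33, 0.61, -7.11, -14.83, -22.55]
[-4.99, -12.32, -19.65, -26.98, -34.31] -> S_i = -4.99 + -7.33*i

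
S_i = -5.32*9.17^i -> [-5.32, -48.78, -447.35, -4102.23, -37617.42]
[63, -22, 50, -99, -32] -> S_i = Random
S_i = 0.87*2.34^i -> [0.87, 2.04, 4.76, 11.15, 26.08]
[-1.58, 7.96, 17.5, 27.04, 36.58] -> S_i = -1.58 + 9.54*i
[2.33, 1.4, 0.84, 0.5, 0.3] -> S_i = 2.33*0.60^i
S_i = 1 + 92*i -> [1, 93, 185, 277, 369]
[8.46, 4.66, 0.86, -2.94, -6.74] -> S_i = 8.46 + -3.80*i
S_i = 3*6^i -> [3, 18, 108, 648, 3888]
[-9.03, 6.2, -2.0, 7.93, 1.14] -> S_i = Random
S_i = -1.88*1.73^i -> [-1.88, -3.25, -5.63, -9.73, -16.84]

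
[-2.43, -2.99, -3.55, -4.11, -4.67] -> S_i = -2.43 + -0.56*i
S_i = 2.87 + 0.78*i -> [2.87, 3.65, 4.43, 5.21, 5.99]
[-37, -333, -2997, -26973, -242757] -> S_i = -37*9^i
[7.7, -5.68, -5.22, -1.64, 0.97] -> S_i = Random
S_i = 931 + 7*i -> [931, 938, 945, 952, 959]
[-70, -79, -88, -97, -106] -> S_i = -70 + -9*i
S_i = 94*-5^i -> [94, -470, 2350, -11750, 58750]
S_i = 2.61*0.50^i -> [2.61, 1.3, 0.65, 0.33, 0.16]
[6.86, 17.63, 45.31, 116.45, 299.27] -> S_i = 6.86*2.57^i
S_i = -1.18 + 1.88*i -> [-1.18, 0.7, 2.58, 4.46, 6.34]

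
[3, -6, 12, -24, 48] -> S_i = 3*-2^i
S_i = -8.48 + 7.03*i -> [-8.48, -1.45, 5.58, 12.61, 19.64]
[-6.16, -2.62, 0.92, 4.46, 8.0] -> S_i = -6.16 + 3.54*i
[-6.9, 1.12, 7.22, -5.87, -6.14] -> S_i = Random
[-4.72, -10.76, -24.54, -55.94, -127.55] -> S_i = -4.72*2.28^i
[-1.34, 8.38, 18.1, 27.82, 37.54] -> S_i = -1.34 + 9.72*i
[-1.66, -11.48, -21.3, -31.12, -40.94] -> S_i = -1.66 + -9.82*i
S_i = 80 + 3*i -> [80, 83, 86, 89, 92]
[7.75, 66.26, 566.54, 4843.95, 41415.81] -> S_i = 7.75*8.55^i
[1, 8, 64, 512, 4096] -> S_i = 1*8^i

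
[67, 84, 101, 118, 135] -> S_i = 67 + 17*i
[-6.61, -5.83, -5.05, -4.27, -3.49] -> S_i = -6.61 + 0.78*i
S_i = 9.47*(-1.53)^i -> [9.47, -14.49, 22.17, -33.92, 51.89]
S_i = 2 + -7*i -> [2, -5, -12, -19, -26]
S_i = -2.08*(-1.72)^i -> [-2.08, 3.58, -6.15, 10.58, -18.2]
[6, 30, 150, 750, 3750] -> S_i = 6*5^i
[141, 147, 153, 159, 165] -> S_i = 141 + 6*i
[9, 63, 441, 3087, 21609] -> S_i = 9*7^i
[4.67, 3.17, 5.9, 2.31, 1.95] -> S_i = Random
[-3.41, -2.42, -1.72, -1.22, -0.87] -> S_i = -3.41*0.71^i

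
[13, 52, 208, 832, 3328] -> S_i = 13*4^i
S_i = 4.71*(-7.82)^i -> [4.71, -36.83, 288.03, -2252.38, 17613.59]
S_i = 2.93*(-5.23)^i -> [2.93, -15.32, 80.14, -419.15, 2192.17]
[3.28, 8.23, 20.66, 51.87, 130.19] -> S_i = 3.28*2.51^i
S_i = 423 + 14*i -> [423, 437, 451, 465, 479]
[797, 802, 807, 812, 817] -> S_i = 797 + 5*i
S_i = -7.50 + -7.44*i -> [-7.5, -14.94, -22.38, -29.82, -37.26]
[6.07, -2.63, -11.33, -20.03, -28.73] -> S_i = 6.07 + -8.70*i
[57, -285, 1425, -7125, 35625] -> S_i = 57*-5^i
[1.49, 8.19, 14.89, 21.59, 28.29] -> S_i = 1.49 + 6.70*i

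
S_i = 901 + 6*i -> [901, 907, 913, 919, 925]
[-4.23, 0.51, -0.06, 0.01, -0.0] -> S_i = -4.23*(-0.12)^i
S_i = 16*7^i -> [16, 112, 784, 5488, 38416]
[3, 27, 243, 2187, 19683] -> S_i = 3*9^i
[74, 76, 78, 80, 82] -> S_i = 74 + 2*i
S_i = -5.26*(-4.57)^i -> [-5.26, 24.04, -109.85, 502.04, -2294.3]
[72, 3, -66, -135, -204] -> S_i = 72 + -69*i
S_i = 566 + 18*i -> [566, 584, 602, 620, 638]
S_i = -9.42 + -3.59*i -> [-9.42, -13.01, -16.6, -20.19, -23.78]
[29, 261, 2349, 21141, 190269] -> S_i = 29*9^i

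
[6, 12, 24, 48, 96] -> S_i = 6*2^i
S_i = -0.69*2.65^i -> [-0.69, -1.83, -4.85, -12.84, -34.03]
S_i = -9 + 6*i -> [-9, -3, 3, 9, 15]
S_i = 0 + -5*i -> [0, -5, -10, -15, -20]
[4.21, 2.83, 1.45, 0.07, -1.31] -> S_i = 4.21 + -1.38*i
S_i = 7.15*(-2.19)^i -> [7.15, -15.66, 34.29, -75.1, 164.47]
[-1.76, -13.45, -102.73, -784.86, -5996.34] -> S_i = -1.76*7.64^i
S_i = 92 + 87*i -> [92, 179, 266, 353, 440]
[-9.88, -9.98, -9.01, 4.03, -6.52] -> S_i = Random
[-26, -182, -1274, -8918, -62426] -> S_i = -26*7^i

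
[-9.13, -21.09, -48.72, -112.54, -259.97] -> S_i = -9.13*2.31^i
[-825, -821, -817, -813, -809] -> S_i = -825 + 4*i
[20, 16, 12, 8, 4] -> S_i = 20 + -4*i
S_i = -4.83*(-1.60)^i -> [-4.83, 7.73, -12.36, 19.78, -31.65]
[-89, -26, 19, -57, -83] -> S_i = Random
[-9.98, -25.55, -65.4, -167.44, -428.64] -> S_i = -9.98*2.56^i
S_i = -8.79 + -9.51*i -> [-8.79, -18.3, -27.81, -37.32, -46.83]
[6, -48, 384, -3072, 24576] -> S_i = 6*-8^i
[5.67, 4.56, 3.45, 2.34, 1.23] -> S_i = 5.67 + -1.11*i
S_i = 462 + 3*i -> [462, 465, 468, 471, 474]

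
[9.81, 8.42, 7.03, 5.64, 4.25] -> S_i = 9.81 + -1.39*i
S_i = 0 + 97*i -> [0, 97, 194, 291, 388]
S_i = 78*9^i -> [78, 702, 6318, 56862, 511758]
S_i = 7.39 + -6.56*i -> [7.39, 0.83, -5.73, -12.29, -18.85]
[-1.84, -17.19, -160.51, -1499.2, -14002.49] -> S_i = -1.84*9.34^i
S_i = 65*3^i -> [65, 195, 585, 1755, 5265]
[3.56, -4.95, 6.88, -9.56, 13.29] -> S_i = 3.56*(-1.39)^i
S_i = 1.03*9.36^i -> [1.03, 9.64, 90.24, 844.63, 7905.71]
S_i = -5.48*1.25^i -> [-5.48, -6.85, -8.56, -10.7, -13.38]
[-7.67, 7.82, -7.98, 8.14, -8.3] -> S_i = -7.67*(-1.02)^i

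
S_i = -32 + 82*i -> [-32, 50, 132, 214, 296]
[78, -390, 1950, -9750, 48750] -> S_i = 78*-5^i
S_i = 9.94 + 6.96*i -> [9.94, 16.9, 23.86, 30.82, 37.78]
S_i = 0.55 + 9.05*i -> [0.55, 9.6, 18.65, 27.7, 36.75]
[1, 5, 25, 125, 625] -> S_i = 1*5^i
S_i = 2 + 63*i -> [2, 65, 128, 191, 254]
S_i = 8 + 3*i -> [8, 11, 14, 17, 20]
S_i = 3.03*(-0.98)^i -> [3.03, -2.97, 2.91, -2.85, 2.79]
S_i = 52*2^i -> [52, 104, 208, 416, 832]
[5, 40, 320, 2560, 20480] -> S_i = 5*8^i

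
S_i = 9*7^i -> [9, 63, 441, 3087, 21609]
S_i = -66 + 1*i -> [-66, -65, -64, -63, -62]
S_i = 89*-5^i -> [89, -445, 2225, -11125, 55625]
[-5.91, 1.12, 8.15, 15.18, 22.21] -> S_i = -5.91 + 7.03*i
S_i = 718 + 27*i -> [718, 745, 772, 799, 826]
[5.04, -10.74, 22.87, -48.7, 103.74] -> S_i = 5.04*(-2.13)^i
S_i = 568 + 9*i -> [568, 577, 586, 595, 604]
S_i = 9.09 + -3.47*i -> [9.09, 5.62, 2.15, -1.32, -4.79]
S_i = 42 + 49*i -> [42, 91, 140, 189, 238]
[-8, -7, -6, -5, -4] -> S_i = -8 + 1*i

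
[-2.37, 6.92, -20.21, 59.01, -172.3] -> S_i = -2.37*(-2.92)^i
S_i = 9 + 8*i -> [9, 17, 25, 33, 41]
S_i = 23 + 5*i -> [23, 28, 33, 38, 43]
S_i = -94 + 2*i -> [-94, -92, -90, -88, -86]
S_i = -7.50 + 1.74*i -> [-7.5, -5.76, -4.02, -2.28, -0.54]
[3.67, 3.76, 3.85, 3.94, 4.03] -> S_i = 3.67 + 0.09*i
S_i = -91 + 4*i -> [-91, -87, -83, -79, -75]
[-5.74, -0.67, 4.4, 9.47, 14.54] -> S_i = -5.74 + 5.07*i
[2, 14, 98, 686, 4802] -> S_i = 2*7^i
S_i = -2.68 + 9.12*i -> [-2.68, 6.44, 15.56, 24.68, 33.8]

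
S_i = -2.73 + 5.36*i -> [-2.73, 2.63, 7.99, 13.35, 18.71]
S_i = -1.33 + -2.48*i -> [-1.33, -3.81, -6.29, -8.77, -11.25]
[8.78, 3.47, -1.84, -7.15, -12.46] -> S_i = 8.78 + -5.31*i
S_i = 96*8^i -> [96, 768, 6144, 49152, 393216]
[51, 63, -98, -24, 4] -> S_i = Random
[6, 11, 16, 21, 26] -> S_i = 6 + 5*i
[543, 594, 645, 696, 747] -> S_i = 543 + 51*i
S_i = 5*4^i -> [5, 20, 80, 320, 1280]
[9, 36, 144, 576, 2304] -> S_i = 9*4^i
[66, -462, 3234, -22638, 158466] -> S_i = 66*-7^i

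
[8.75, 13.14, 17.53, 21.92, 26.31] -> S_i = 8.75 + 4.39*i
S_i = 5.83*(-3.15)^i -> [5.83, -18.36, 57.85, -182.22, 574.0]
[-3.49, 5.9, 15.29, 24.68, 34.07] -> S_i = -3.49 + 9.39*i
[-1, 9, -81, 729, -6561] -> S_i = -1*-9^i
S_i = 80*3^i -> [80, 240, 720, 2160, 6480]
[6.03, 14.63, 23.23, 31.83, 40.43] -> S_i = 6.03 + 8.60*i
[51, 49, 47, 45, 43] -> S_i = 51 + -2*i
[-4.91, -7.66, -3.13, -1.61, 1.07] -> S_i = Random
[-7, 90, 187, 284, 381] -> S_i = -7 + 97*i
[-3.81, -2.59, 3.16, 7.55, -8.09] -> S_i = Random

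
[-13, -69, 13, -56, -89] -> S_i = Random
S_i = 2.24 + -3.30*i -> [2.24, -1.06, -4.36, -7.66, -10.96]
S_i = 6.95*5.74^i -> [6.95, 39.89, 228.99, 1314.38, 7544.53]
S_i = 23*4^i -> [23, 92, 368, 1472, 5888]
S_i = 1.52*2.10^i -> [1.52, 3.19, 6.7, 14.08, 29.56]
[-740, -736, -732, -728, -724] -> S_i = -740 + 4*i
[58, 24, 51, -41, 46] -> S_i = Random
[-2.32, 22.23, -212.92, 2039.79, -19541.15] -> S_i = -2.32*(-9.58)^i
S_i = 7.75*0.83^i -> [7.75, 6.43, 5.34, 4.43, 3.68]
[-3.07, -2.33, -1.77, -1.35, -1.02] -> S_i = -3.07*0.76^i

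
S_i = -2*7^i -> [-2, -14, -98, -686, -4802]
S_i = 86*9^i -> [86, 774, 6966, 62694, 564246]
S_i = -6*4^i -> [-6, -24, -96, -384, -1536]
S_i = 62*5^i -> [62, 310, 1550, 7750, 38750]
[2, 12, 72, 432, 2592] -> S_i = 2*6^i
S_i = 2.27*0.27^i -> [2.27, 0.61, 0.17, 0.04, 0.01]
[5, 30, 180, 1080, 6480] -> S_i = 5*6^i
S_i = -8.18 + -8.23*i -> [-8.18, -16.41, -24.64, -32.87, -41.1]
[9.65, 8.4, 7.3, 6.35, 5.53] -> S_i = 9.65*0.87^i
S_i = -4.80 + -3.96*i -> [-4.8, -8.76, -12.72, -16.68, -20.64]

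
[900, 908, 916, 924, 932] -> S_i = 900 + 8*i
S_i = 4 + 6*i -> [4, 10, 16, 22, 28]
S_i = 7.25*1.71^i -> [7.25, 12.4, 21.2, 36.25, 61.99]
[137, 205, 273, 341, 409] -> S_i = 137 + 68*i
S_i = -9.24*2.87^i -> [-9.24, -26.52, -76.11, -218.43, -626.9]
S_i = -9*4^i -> [-9, -36, -144, -576, -2304]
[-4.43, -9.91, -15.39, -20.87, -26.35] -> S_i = -4.43 + -5.48*i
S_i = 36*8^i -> [36, 288, 2304, 18432, 147456]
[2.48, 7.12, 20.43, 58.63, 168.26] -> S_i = 2.48*2.87^i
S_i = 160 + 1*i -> [160, 161, 162, 163, 164]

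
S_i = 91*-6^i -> [91, -546, 3276, -19656, 117936]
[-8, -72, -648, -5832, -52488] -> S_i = -8*9^i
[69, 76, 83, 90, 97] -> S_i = 69 + 7*i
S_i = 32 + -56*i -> [32, -24, -80, -136, -192]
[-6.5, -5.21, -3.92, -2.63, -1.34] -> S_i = -6.50 + 1.29*i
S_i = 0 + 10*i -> [0, 10, 20, 30, 40]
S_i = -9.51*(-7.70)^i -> [-9.51, 73.23, -563.85, 4341.63, -33430.54]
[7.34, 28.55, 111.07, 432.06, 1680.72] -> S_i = 7.34*3.89^i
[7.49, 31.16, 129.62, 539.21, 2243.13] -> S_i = 7.49*4.16^i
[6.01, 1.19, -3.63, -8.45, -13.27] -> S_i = 6.01 + -4.82*i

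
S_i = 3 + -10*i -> [3, -7, -17, -27, -37]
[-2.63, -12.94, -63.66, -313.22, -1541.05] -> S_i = -2.63*4.92^i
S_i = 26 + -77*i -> [26, -51, -128, -205, -282]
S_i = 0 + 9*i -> [0, 9, 18, 27, 36]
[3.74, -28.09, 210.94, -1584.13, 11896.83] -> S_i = 3.74*(-7.51)^i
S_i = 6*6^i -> [6, 36, 216, 1296, 7776]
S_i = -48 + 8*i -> [-48, -40, -32, -24, -16]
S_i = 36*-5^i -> [36, -180, 900, -4500, 22500]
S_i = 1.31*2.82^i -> [1.31, 3.69, 10.42, 29.38, 82.85]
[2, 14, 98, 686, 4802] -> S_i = 2*7^i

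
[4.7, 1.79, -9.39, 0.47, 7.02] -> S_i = Random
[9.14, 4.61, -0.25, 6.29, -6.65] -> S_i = Random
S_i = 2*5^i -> [2, 10, 50, 250, 1250]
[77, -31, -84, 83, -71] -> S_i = Random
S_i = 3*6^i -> [3, 18, 108, 648, 3888]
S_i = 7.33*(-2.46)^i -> [7.33, -18.03, 44.36, -109.12, 268.44]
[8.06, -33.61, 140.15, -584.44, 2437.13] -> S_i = 8.06*(-4.17)^i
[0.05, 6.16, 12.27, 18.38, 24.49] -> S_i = 0.05 + 6.11*i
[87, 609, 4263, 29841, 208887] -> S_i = 87*7^i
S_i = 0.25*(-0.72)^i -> [0.25, -0.18, 0.13, -0.09, 0.07]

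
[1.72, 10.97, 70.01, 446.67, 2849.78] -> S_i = 1.72*6.38^i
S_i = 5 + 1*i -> [5, 6, 7, 8, 9]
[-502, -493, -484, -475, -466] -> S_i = -502 + 9*i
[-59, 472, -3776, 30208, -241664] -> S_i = -59*-8^i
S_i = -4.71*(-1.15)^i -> [-4.71, 5.42, -6.23, 7.16, -8.24]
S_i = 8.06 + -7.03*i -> [8.06, 1.03, -6.0, -13.03, -20.06]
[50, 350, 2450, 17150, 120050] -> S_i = 50*7^i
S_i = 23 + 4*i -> [23, 27, 31, 35, 39]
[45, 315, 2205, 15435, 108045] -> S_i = 45*7^i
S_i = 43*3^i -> [43, 129, 387, 1161, 3483]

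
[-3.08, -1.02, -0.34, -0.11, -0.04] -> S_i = -3.08*0.33^i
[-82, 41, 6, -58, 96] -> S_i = Random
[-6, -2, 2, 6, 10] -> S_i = -6 + 4*i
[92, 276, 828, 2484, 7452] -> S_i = 92*3^i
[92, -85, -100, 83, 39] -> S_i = Random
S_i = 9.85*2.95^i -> [9.85, 29.06, 85.72, 252.87, 745.98]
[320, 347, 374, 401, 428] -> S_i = 320 + 27*i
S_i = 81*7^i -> [81, 567, 3969, 27783, 194481]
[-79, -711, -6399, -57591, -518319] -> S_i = -79*9^i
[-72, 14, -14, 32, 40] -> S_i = Random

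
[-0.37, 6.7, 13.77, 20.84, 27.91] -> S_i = -0.37 + 7.07*i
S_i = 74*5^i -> [74, 370, 1850, 9250, 46250]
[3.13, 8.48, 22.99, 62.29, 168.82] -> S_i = 3.13*2.71^i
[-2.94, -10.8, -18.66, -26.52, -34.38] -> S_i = -2.94 + -7.86*i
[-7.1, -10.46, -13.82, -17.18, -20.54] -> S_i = -7.10 + -3.36*i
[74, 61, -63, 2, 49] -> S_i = Random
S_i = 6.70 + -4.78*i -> [6.7, 1.92, -2.86, -7.64, -12.42]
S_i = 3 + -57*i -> [3, -54, -111, -168, -225]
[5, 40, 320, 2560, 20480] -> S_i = 5*8^i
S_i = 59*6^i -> [59, 354, 2124, 12744, 76464]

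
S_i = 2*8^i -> [2, 16, 128, 1024, 8192]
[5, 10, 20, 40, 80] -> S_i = 5*2^i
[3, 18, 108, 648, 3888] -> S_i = 3*6^i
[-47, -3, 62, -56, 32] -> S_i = Random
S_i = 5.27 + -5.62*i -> [5.27, -0.35, -5.97, -11.59, -17.21]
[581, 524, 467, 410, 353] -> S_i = 581 + -57*i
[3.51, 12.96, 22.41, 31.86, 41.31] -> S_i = 3.51 + 9.45*i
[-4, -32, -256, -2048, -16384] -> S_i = -4*8^i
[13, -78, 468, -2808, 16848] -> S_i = 13*-6^i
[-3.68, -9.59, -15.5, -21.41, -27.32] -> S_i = -3.68 + -5.91*i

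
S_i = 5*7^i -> [5, 35, 245, 1715, 12005]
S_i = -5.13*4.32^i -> [-5.13, -22.16, -95.74, -413.59, -1786.7]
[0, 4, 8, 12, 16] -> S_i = 0 + 4*i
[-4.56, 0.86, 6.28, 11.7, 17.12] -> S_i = -4.56 + 5.42*i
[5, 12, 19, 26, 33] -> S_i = 5 + 7*i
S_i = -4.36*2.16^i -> [-4.36, -9.42, -20.34, -43.94, -94.91]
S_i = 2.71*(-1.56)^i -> [2.71, -4.23, 6.6, -10.29, 16.05]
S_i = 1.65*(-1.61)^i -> [1.65, -2.66, 4.28, -6.89, 11.09]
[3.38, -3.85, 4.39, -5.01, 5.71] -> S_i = 3.38*(-1.14)^i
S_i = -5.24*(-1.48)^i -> [-5.24, 7.76, -11.48, 16.99, -25.14]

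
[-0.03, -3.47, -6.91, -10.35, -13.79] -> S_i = -0.03 + -3.44*i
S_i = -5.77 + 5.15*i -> [-5.77, -0.62, 4.53, 9.68, 14.83]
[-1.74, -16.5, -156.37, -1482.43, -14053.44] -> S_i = -1.74*9.48^i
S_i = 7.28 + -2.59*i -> [7.28, 4.69, 2.1, -0.49, -3.08]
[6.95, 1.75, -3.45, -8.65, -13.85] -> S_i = 6.95 + -5.20*i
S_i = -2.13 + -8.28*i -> [-2.13, -10.41, -18.69, -26.97, -35.25]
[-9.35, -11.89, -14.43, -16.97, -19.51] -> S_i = -9.35 + -2.54*i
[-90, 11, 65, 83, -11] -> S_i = Random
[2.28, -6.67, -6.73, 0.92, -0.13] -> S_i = Random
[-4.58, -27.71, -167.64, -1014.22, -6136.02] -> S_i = -4.58*6.05^i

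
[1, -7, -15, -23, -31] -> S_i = 1 + -8*i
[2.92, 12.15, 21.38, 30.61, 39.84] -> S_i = 2.92 + 9.23*i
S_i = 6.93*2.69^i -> [6.93, 18.64, 50.15, 134.89, 362.86]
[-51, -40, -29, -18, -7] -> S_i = -51 + 11*i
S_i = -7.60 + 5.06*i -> [-7.6, -2.54, 2.52, 7.58, 12.64]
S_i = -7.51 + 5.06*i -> [-7.51, -2.45, 2.61, 7.67, 12.73]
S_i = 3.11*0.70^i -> [3.11, 2.18, 1.52, 1.07, 0.75]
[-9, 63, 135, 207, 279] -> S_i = -9 + 72*i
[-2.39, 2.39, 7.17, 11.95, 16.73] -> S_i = -2.39 + 4.78*i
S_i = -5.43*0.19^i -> [-5.43, -1.03, -0.2, -0.04, -0.01]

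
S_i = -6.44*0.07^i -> [-6.44, -0.45, -0.03, -0.0, -0.0]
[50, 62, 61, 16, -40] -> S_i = Random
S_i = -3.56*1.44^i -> [-3.56, -5.13, -7.38, -10.63, -15.31]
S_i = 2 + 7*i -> [2, 9, 16, 23, 30]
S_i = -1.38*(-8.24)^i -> [-1.38, 11.37, -93.7, 772.08, -6361.92]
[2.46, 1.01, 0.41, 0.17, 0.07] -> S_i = 2.46*0.41^i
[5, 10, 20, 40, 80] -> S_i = 5*2^i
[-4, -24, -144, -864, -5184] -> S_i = -4*6^i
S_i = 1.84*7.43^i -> [1.84, 13.67, 101.58, 754.72, 5607.55]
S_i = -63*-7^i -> [-63, 441, -3087, 21609, -151263]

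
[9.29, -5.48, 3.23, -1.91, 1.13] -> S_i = 9.29*(-0.59)^i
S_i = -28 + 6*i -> [-28, -22, -16, -10, -4]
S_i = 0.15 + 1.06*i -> [0.15, 1.21, 2.27, 3.33, 4.39]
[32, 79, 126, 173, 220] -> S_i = 32 + 47*i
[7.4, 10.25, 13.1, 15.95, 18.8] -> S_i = 7.40 + 2.85*i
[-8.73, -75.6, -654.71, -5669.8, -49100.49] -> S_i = -8.73*8.66^i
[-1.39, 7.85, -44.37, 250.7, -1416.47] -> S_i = -1.39*(-5.65)^i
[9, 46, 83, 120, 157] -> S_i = 9 + 37*i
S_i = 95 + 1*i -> [95, 96, 97, 98, 99]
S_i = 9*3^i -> [9, 27, 81, 243, 729]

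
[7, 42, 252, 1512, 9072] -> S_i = 7*6^i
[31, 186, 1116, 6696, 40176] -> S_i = 31*6^i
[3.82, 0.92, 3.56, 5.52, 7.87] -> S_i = Random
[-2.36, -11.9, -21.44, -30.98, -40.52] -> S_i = -2.36 + -9.54*i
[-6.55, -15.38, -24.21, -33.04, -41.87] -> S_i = -6.55 + -8.83*i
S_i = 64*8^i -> [64, 512, 4096, 32768, 262144]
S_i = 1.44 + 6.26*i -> [1.44, 7.7, 13.96, 20.22, 26.48]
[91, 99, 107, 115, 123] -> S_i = 91 + 8*i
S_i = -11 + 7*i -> [-11, -4, 3, 10, 17]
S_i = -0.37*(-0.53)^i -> [-0.37, 0.2, -0.1, 0.06, -0.03]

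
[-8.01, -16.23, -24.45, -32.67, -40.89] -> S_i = -8.01 + -8.22*i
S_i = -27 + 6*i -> [-27, -21, -15, -9, -3]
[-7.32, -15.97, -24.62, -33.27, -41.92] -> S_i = -7.32 + -8.65*i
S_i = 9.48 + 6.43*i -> [9.48, 15.91, 22.34, 28.77, 35.2]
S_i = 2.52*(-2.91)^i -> [2.52, -7.33, 21.34, -62.1, 180.71]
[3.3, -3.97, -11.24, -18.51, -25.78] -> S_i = 3.30 + -7.27*i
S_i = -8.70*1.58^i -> [-8.7, -13.75, -21.72, -34.32, -54.22]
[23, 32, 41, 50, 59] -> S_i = 23 + 9*i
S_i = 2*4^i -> [2, 8, 32, 128, 512]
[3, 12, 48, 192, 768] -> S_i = 3*4^i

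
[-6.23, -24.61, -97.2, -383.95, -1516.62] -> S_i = -6.23*3.95^i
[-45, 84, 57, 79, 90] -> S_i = Random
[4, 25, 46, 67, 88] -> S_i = 4 + 21*i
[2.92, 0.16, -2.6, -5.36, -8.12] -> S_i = 2.92 + -2.76*i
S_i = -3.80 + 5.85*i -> [-3.8, 2.05, 7.9, 13.75, 19.6]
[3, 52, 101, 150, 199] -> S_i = 3 + 49*i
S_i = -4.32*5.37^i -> [-4.32, -23.2, -124.58, -668.97, -3592.37]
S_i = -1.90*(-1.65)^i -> [-1.9, 3.14, -5.17, 8.54, -14.08]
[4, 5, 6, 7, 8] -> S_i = 4 + 1*i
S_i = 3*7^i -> [3, 21, 147, 1029, 7203]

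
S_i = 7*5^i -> [7, 35, 175, 875, 4375]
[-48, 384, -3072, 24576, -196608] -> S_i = -48*-8^i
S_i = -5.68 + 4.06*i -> [-5.68, -1.62, 2.44, 6.5, 10.56]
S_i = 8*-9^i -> [8, -72, 648, -5832, 52488]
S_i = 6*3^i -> [6, 18, 54, 162, 486]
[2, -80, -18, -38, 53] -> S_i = Random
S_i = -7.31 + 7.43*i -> [-7.31, 0.12, 7.55, 14.98, 22.41]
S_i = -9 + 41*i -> [-9, 32, 73, 114, 155]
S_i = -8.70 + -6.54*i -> [-8.7, -15.24, -21.78, -28.32, -34.86]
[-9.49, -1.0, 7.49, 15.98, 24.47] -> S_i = -9.49 + 8.49*i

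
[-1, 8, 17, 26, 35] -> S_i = -1 + 9*i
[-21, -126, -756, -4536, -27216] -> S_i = -21*6^i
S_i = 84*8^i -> [84, 672, 5376, 43008, 344064]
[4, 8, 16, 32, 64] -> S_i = 4*2^i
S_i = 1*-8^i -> [1, -8, 64, -512, 4096]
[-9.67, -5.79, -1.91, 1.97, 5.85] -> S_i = -9.67 + 3.88*i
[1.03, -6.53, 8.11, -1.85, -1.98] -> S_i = Random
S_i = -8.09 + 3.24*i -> [-8.09, -4.85, -1.61, 1.63, 4.87]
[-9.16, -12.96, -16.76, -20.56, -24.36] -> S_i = -9.16 + -3.80*i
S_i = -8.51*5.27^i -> [-8.51, -44.85, -236.35, -1245.55, -6564.05]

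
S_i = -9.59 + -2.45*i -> [-9.59, -12.04, -14.49, -16.94, -19.39]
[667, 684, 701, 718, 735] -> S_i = 667 + 17*i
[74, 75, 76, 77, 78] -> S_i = 74 + 1*i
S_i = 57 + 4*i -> [57, 61, 65, 69, 73]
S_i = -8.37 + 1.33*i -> [-8.37, -7.04, -5.71, -4.38, -3.05]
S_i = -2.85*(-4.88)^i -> [-2.85, 13.91, -67.87, 331.21, -1616.31]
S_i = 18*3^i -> [18, 54, 162, 486, 1458]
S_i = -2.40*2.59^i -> [-2.4, -6.22, -16.1, -41.7, -108.0]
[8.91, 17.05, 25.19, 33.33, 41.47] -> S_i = 8.91 + 8.14*i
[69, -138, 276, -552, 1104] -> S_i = 69*-2^i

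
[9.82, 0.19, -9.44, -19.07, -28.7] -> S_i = 9.82 + -9.63*i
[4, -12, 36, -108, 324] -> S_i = 4*-3^i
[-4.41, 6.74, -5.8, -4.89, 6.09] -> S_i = Random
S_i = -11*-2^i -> [-11, 22, -44, 88, -176]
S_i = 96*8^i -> [96, 768, 6144, 49152, 393216]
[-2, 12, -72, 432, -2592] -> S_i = -2*-6^i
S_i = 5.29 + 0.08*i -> [5.29, 5.37, 5.45, 5.53, 5.61]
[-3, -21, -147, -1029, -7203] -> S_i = -3*7^i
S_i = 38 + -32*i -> [38, 6, -26, -58, -90]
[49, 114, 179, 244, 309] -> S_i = 49 + 65*i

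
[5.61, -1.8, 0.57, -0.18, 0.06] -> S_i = 5.61*(-0.32)^i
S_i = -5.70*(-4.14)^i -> [-5.7, 23.6, -97.7, 404.46, -1674.47]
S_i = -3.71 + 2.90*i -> [-3.71, -0.81, 2.09, 4.99, 7.89]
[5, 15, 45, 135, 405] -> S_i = 5*3^i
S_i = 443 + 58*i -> [443, 501, 559, 617, 675]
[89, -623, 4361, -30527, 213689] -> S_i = 89*-7^i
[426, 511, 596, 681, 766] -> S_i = 426 + 85*i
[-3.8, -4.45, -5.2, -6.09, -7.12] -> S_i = -3.80*1.17^i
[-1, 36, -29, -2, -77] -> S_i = Random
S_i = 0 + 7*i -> [0, 7, 14, 21, 28]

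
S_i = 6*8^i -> [6, 48, 384, 3072, 24576]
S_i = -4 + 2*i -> [-4, -2, 0, 2, 4]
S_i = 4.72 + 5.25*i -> [4.72, 9.97, 15.22, 20.47, 25.72]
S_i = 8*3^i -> [8, 24, 72, 216, 648]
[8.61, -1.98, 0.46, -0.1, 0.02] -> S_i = 8.61*(-0.23)^i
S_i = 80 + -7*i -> [80, 73, 66, 59, 52]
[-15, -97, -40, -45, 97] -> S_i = Random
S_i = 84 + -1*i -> [84, 83, 82, 81, 80]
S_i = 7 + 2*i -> [7, 9, 11, 13, 15]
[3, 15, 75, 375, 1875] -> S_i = 3*5^i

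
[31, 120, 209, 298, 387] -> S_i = 31 + 89*i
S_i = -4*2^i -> [-4, -8, -16, -32, -64]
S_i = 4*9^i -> [4, 36, 324, 2916, 26244]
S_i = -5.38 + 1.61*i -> [-5.38, -3.77, -2.16, -0.55, 1.06]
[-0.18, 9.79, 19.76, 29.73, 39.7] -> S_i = -0.18 + 9.97*i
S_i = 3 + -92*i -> [3, -89, -181, -273, -365]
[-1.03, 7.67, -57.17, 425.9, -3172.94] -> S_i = -1.03*(-7.45)^i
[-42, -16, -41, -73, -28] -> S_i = Random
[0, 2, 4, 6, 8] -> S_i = 0 + 2*i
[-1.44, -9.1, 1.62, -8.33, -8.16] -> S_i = Random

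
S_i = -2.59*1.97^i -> [-2.59, -5.1, -10.05, -19.8, -39.01]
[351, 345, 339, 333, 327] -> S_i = 351 + -6*i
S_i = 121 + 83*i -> [121, 204, 287, 370, 453]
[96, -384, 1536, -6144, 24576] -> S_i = 96*-4^i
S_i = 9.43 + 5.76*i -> [9.43, 15.19, 20.95, 26.71, 32.47]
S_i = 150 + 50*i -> [150, 200, 250, 300, 350]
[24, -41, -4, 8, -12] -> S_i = Random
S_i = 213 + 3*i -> [213, 216, 219, 222, 225]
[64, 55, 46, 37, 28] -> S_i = 64 + -9*i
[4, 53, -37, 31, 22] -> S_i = Random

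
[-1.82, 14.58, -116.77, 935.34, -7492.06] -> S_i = -1.82*(-8.01)^i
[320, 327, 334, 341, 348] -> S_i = 320 + 7*i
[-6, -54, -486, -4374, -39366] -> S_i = -6*9^i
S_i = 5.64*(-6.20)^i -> [5.64, -34.97, 216.8, -1344.17, 8333.85]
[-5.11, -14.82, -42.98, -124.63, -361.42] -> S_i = -5.11*2.90^i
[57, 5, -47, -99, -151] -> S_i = 57 + -52*i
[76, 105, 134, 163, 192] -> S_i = 76 + 29*i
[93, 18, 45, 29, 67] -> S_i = Random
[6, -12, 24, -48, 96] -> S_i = 6*-2^i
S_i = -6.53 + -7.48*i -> [-6.53, -14.01, -21.49, -28.97, -36.45]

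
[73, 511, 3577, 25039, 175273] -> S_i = 73*7^i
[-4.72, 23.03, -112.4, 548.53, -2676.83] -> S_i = -4.72*(-4.88)^i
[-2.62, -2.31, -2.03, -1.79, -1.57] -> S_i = -2.62*0.88^i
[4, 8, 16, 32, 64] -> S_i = 4*2^i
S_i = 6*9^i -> [6, 54, 486, 4374, 39366]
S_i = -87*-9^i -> [-87, 783, -7047, 63423, -570807]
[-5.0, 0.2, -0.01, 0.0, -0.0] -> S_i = -5.00*(-0.04)^i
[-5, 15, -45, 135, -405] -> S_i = -5*-3^i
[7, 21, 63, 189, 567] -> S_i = 7*3^i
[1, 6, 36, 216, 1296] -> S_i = 1*6^i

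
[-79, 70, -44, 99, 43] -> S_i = Random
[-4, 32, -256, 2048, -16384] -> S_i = -4*-8^i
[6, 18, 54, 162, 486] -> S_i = 6*3^i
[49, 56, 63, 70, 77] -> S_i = 49 + 7*i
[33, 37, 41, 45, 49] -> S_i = 33 + 4*i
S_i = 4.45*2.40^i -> [4.45, 10.68, 25.63, 61.52, 147.64]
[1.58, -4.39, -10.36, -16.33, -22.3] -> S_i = 1.58 + -5.97*i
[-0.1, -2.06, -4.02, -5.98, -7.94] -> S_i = -0.10 + -1.96*i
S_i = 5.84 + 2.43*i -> [5.84, 8.27, 10.7, 13.13, 15.56]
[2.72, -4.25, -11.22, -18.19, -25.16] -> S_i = 2.72 + -6.97*i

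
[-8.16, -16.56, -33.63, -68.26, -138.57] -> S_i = -8.16*2.03^i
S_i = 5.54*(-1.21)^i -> [5.54, -6.7, 8.11, -9.81, 11.88]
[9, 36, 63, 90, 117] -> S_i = 9 + 27*i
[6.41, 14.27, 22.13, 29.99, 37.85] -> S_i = 6.41 + 7.86*i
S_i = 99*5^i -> [99, 495, 2475, 12375, 61875]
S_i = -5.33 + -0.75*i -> [-5.33, -6.08, -6.83, -7.58, -8.33]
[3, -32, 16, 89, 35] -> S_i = Random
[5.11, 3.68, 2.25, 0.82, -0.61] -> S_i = 5.11 + -1.43*i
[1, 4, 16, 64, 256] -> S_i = 1*4^i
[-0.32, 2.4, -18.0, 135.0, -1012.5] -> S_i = -0.32*(-7.50)^i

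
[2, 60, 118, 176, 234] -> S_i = 2 + 58*i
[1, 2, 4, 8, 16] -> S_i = 1*2^i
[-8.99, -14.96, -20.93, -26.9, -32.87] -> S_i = -8.99 + -5.97*i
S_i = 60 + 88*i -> [60, 148, 236, 324, 412]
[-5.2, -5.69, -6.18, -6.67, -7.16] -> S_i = -5.20 + -0.49*i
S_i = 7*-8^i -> [7, -56, 448, -3584, 28672]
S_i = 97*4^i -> [97, 388, 1552, 6208, 24832]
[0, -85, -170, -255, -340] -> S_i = 0 + -85*i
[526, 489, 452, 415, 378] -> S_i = 526 + -37*i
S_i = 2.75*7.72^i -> [2.75, 21.23, 163.9, 1265.27, 9767.92]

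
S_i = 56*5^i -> [56, 280, 1400, 7000, 35000]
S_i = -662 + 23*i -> [-662, -639, -616, -593, -570]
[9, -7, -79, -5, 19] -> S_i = Random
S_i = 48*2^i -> [48, 96, 192, 384, 768]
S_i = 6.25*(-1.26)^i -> [6.25, -7.88, 9.92, -12.5, 15.75]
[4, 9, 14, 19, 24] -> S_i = 4 + 5*i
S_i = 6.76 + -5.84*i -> [6.76, 0.92, -4.92, -10.76, -16.6]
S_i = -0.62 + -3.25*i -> [-0.62, -3.87, -7.12, -10.37, -13.62]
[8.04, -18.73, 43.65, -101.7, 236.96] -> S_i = 8.04*(-2.33)^i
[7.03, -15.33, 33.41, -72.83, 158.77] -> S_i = 7.03*(-2.18)^i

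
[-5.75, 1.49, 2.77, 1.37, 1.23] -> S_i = Random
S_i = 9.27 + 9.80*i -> [9.27, 19.07, 28.87, 38.67, 48.47]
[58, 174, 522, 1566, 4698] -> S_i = 58*3^i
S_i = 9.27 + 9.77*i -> [9.27, 19.04, 28.81, 38.58, 48.35]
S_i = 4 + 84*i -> [4, 88, 172, 256, 340]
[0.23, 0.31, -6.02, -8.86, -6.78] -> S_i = Random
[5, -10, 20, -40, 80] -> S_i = 5*-2^i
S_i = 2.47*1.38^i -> [2.47, 3.41, 4.7, 6.49, 8.96]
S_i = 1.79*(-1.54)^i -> [1.79, -2.76, 4.25, -6.54, 10.07]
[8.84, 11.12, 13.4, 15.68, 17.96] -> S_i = 8.84 + 2.28*i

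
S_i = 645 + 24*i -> [645, 669, 693, 717, 741]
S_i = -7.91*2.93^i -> [-7.91, -23.18, -67.91, -198.97, -582.97]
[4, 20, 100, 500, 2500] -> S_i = 4*5^i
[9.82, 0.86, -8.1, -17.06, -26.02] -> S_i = 9.82 + -8.96*i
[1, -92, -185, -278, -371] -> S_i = 1 + -93*i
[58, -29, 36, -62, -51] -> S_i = Random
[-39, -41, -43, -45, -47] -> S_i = -39 + -2*i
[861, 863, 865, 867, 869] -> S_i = 861 + 2*i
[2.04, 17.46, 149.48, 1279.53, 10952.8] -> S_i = 2.04*8.56^i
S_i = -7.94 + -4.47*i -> [-7.94, -12.41, -16.88, -21.35, -25.82]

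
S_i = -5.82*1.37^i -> [-5.82, -7.97, -10.92, -14.97, -20.5]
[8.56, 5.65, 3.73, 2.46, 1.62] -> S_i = 8.56*0.66^i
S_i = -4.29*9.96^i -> [-4.29, -42.73, -425.57, -4238.73, -42217.71]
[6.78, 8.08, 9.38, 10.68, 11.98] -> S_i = 6.78 + 1.30*i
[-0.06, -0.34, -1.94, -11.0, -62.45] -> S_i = -0.06*5.68^i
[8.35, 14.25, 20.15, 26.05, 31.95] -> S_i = 8.35 + 5.90*i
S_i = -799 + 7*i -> [-799, -792, -785, -778, -771]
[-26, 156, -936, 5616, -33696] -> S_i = -26*-6^i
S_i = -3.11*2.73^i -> [-3.11, -8.49, -23.18, -63.28, -172.75]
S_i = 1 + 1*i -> [1, 2, 3, 4, 5]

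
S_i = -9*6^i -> [-9, -54, -324, -1944, -11664]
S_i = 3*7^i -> [3, 21, 147, 1029, 7203]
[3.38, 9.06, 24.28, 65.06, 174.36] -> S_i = 3.38*2.68^i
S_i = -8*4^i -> [-8, -32, -128, -512, -2048]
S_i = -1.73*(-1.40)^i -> [-1.73, 2.42, -3.39, 4.75, -6.65]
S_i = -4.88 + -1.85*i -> [-4.88, -6.73, -8.58, -10.43, -12.28]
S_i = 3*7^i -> [3, 21, 147, 1029, 7203]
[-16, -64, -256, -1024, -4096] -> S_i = -16*4^i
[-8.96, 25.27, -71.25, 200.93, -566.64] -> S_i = -8.96*(-2.82)^i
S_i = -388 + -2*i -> [-388, -390, -392, -394, -396]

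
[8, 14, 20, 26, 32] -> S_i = 8 + 6*i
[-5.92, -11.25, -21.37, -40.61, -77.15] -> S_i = -5.92*1.90^i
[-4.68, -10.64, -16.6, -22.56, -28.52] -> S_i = -4.68 + -5.96*i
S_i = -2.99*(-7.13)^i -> [-2.99, 21.32, -152.0, 1083.78, -7727.33]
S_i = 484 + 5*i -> [484, 489, 494, 499, 504]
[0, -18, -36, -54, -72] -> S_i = 0 + -18*i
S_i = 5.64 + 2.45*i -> [5.64, 8.09, 10.54, 12.99, 15.44]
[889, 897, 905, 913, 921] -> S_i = 889 + 8*i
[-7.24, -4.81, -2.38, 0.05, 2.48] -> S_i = -7.24 + 2.43*i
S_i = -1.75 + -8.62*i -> [-1.75, -10.37, -18.99, -27.61, -36.23]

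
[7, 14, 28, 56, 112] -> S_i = 7*2^i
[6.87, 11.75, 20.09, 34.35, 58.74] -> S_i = 6.87*1.71^i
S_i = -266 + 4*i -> [-266, -262, -258, -254, -250]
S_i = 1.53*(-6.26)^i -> [1.53, -9.58, 59.96, -375.33, 2349.57]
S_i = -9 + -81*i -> [-9, -90, -171, -252, -333]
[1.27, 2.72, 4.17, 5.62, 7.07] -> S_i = 1.27 + 1.45*i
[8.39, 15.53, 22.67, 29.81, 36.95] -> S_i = 8.39 + 7.14*i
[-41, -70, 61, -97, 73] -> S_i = Random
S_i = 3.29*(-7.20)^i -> [3.29, -23.69, 170.55, -1227.99, 8841.5]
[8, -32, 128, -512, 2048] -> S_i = 8*-4^i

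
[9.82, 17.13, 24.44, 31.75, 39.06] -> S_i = 9.82 + 7.31*i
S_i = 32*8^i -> [32, 256, 2048, 16384, 131072]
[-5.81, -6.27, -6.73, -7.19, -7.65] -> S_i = -5.81 + -0.46*i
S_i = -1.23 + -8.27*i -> [-1.23, -9.5, -17.77, -26.04, -34.31]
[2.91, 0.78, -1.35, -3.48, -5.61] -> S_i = 2.91 + -2.13*i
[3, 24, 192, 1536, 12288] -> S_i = 3*8^i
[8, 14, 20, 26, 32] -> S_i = 8 + 6*i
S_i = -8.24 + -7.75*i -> [-8.24, -15.99, -23.74, -31.49, -39.24]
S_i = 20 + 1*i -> [20, 21, 22, 23, 24]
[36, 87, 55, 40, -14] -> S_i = Random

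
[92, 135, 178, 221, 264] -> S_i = 92 + 43*i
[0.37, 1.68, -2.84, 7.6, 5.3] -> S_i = Random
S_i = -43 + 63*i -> [-43, 20, 83, 146, 209]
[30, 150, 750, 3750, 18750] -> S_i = 30*5^i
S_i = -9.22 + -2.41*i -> [-9.22, -11.63, -14.04, -16.45, -18.86]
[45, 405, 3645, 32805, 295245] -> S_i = 45*9^i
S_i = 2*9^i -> [2, 18, 162, 1458, 13122]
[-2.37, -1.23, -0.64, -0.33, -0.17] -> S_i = -2.37*0.52^i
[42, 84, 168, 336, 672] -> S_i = 42*2^i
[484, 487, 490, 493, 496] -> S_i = 484 + 3*i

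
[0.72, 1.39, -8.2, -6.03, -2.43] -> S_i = Random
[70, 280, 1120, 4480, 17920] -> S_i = 70*4^i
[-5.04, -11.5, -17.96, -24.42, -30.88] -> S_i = -5.04 + -6.46*i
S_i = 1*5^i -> [1, 5, 25, 125, 625]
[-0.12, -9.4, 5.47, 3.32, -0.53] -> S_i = Random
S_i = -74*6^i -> [-74, -444, -2664, -15984, -95904]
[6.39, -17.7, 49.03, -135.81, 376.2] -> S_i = 6.39*(-2.77)^i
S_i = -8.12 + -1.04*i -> [-8.12, -9.16, -10.2, -11.24, -12.28]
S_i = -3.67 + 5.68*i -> [-3.67, 2.01, 7.69, 13.37, 19.05]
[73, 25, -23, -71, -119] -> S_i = 73 + -48*i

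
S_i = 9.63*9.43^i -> [9.63, 90.81, 856.35, 8075.35, 76150.55]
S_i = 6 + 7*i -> [6, 13, 20, 27, 34]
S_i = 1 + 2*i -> [1, 3, 5, 7, 9]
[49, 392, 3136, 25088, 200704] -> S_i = 49*8^i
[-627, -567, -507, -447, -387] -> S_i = -627 + 60*i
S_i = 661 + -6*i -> [661, 655, 649, 643, 637]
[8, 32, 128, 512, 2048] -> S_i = 8*4^i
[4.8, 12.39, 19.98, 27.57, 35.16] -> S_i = 4.80 + 7.59*i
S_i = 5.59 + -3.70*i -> [5.59, 1.89, -1.81, -5.51, -9.21]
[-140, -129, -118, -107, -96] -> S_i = -140 + 11*i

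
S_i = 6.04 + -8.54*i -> [6.04, -2.5, -11.04, -19.58, -28.12]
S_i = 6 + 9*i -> [6, 15, 24, 33, 42]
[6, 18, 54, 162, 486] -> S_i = 6*3^i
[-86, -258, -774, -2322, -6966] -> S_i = -86*3^i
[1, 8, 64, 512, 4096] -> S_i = 1*8^i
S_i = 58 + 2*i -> [58, 60, 62, 64, 66]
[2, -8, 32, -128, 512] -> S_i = 2*-4^i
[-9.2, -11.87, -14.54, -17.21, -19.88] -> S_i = -9.20 + -2.67*i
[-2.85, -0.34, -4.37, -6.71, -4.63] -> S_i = Random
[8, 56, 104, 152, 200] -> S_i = 8 + 48*i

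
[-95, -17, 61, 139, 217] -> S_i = -95 + 78*i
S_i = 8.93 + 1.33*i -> [8.93, 10.26, 11.59, 12.92, 14.25]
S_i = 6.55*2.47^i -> [6.55, 16.18, 39.96, 98.7, 243.8]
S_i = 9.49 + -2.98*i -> [9.49, 6.51, 3.53, 0.55, -2.43]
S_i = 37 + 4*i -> [37, 41, 45, 49, 53]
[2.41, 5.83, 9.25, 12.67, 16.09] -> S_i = 2.41 + 3.42*i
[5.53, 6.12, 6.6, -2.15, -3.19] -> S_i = Random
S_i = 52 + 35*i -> [52, 87, 122, 157, 192]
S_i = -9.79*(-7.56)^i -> [-9.79, 74.01, -559.53, 4230.08, -31979.37]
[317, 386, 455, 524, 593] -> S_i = 317 + 69*i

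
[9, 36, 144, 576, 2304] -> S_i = 9*4^i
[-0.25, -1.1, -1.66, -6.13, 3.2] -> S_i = Random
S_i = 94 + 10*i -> [94, 104, 114, 124, 134]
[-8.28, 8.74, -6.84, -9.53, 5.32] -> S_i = Random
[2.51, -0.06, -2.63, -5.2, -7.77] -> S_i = 2.51 + -2.57*i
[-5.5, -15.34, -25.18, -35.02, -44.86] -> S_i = -5.50 + -9.84*i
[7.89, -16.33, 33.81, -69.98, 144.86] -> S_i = 7.89*(-2.07)^i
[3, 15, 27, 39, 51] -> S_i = 3 + 12*i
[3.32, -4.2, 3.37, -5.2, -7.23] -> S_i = Random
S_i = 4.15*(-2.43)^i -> [4.15, -10.08, 24.51, -59.55, 144.7]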